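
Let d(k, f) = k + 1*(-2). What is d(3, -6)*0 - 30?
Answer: -30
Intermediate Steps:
d(k, f) = -2 + k (d(k, f) = k - 2 = -2 + k)
d(3, -6)*0 - 30 = (-2 + 3)*0 - 30 = 1*0 - 30 = 0 - 30 = -30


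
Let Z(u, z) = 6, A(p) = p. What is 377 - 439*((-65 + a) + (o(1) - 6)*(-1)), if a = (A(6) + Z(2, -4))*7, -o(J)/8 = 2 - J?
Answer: -14110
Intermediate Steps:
o(J) = -16 + 8*J (o(J) = -8*(2 - J) = -16 + 8*J)
a = 84 (a = (6 + 6)*7 = 12*7 = 84)
377 - 439*((-65 + a) + (o(1) - 6)*(-1)) = 377 - 439*((-65 + 84) + ((-16 + 8*1) - 6)*(-1)) = 377 - 439*(19 + ((-16 + 8) - 6)*(-1)) = 377 - 439*(19 + (-8 - 6)*(-1)) = 377 - 439*(19 - 14*(-1)) = 377 - 439*(19 + 14) = 377 - 439*33 = 377 - 14487 = -14110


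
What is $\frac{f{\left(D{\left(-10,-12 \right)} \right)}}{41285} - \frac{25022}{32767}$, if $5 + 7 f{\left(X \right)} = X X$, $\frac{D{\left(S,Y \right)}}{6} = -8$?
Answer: $- \frac{1022271651}{1352785595} \approx -0.75568$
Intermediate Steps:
$D{\left(S,Y \right)} = -48$ ($D{\left(S,Y \right)} = 6 \left(-8\right) = -48$)
$f{\left(X \right)} = - \frac{5}{7} + \frac{X^{2}}{7}$ ($f{\left(X \right)} = - \frac{5}{7} + \frac{X X}{7} = - \frac{5}{7} + \frac{X^{2}}{7}$)
$\frac{f{\left(D{\left(-10,-12 \right)} \right)}}{41285} - \frac{25022}{32767} = \frac{- \frac{5}{7} + \frac{\left(-48\right)^{2}}{7}}{41285} - \frac{25022}{32767} = \left(- \frac{5}{7} + \frac{1}{7} \cdot 2304\right) \frac{1}{41285} - \frac{25022}{32767} = \left(- \frac{5}{7} + \frac{2304}{7}\right) \frac{1}{41285} - \frac{25022}{32767} = \frac{2299}{7} \cdot \frac{1}{41285} - \frac{25022}{32767} = \frac{2299}{288995} - \frac{25022}{32767} = - \frac{1022271651}{1352785595}$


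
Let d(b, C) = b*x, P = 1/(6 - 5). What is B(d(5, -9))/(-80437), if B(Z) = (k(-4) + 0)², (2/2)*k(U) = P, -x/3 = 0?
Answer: -1/80437 ≈ -1.2432e-5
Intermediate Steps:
x = 0 (x = -3*0 = 0)
P = 1 (P = 1/1 = 1)
k(U) = 1
d(b, C) = 0 (d(b, C) = b*0 = 0)
B(Z) = 1 (B(Z) = (1 + 0)² = 1² = 1)
B(d(5, -9))/(-80437) = 1/(-80437) = 1*(-1/80437) = -1/80437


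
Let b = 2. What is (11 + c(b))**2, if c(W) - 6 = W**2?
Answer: 441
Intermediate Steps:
c(W) = 6 + W**2
(11 + c(b))**2 = (11 + (6 + 2**2))**2 = (11 + (6 + 4))**2 = (11 + 10)**2 = 21**2 = 441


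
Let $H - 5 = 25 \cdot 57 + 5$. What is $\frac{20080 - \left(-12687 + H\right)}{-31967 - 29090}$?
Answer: $- \frac{31332}{61057} \approx -0.51316$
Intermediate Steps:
$H = 1435$ ($H = 5 + \left(25 \cdot 57 + 5\right) = 5 + \left(1425 + 5\right) = 5 + 1430 = 1435$)
$\frac{20080 - \left(-12687 + H\right)}{-31967 - 29090} = \frac{20080 + \left(12687 - 1435\right)}{-31967 - 29090} = \frac{20080 + \left(12687 - 1435\right)}{-61057} = \left(20080 + 11252\right) \left(- \frac{1}{61057}\right) = 31332 \left(- \frac{1}{61057}\right) = - \frac{31332}{61057}$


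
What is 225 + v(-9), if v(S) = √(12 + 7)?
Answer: 225 + √19 ≈ 229.36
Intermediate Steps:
v(S) = √19
225 + v(-9) = 225 + √19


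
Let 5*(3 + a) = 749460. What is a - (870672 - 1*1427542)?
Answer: 706759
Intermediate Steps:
a = 149889 (a = -3 + (⅕)*749460 = -3 + 149892 = 149889)
a - (870672 - 1*1427542) = 149889 - (870672 - 1*1427542) = 149889 - (870672 - 1427542) = 149889 - 1*(-556870) = 149889 + 556870 = 706759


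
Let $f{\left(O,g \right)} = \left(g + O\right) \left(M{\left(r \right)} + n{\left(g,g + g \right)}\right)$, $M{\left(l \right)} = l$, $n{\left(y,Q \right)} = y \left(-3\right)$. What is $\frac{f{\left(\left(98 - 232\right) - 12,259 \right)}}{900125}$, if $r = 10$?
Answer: $- \frac{86671}{900125} \approx -0.096288$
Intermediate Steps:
$n{\left(y,Q \right)} = - 3 y$
$f{\left(O,g \right)} = \left(10 - 3 g\right) \left(O + g\right)$ ($f{\left(O,g \right)} = \left(g + O\right) \left(10 - 3 g\right) = \left(O + g\right) \left(10 - 3 g\right) = \left(10 - 3 g\right) \left(O + g\right)$)
$\frac{f{\left(\left(98 - 232\right) - 12,259 \right)}}{900125} = \frac{- 3 \cdot 259^{2} + 10 \left(\left(98 - 232\right) - 12\right) + 10 \cdot 259 - 3 \left(\left(98 - 232\right) - 12\right) 259}{900125} = \left(\left(-3\right) 67081 + 10 \left(-134 - 12\right) + 2590 - 3 \left(-134 - 12\right) 259\right) \frac{1}{900125} = \left(-201243 + 10 \left(-146\right) + 2590 - \left(-438\right) 259\right) \frac{1}{900125} = \left(-201243 - 1460 + 2590 + 113442\right) \frac{1}{900125} = \left(-86671\right) \frac{1}{900125} = - \frac{86671}{900125}$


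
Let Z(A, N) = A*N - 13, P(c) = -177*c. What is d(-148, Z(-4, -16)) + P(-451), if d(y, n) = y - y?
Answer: 79827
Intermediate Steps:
Z(A, N) = -13 + A*N
d(y, n) = 0
d(-148, Z(-4, -16)) + P(-451) = 0 - 177*(-451) = 0 + 79827 = 79827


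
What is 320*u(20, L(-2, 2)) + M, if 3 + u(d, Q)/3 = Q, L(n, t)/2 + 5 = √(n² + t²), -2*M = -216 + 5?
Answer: -24749/2 + 3840*√2 ≈ -6943.9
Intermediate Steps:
M = 211/2 (M = -(-216 + 5)/2 = -½*(-211) = 211/2 ≈ 105.50)
L(n, t) = -10 + 2*√(n² + t²)
u(d, Q) = -9 + 3*Q
320*u(20, L(-2, 2)) + M = 320*(-9 + 3*(-10 + 2*√((-2)² + 2²))) + 211/2 = 320*(-9 + 3*(-10 + 2*√(4 + 4))) + 211/2 = 320*(-9 + 3*(-10 + 2*√8)) + 211/2 = 320*(-9 + 3*(-10 + 2*(2*√2))) + 211/2 = 320*(-9 + 3*(-10 + 4*√2)) + 211/2 = 320*(-9 + (-30 + 12*√2)) + 211/2 = 320*(-39 + 12*√2) + 211/2 = (-12480 + 3840*√2) + 211/2 = -24749/2 + 3840*√2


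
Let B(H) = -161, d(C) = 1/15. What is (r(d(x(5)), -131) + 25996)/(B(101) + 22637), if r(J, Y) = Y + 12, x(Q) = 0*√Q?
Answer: 25877/22476 ≈ 1.1513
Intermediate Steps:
x(Q) = 0
d(C) = 1/15
r(J, Y) = 12 + Y
(r(d(x(5)), -131) + 25996)/(B(101) + 22637) = ((12 - 131) + 25996)/(-161 + 22637) = (-119 + 25996)/22476 = 25877*(1/22476) = 25877/22476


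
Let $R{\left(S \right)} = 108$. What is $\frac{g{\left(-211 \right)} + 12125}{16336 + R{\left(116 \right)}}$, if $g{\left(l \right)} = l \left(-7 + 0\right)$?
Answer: $\frac{6801}{8222} \approx 0.82717$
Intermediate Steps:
$g{\left(l \right)} = - 7 l$ ($g{\left(l \right)} = l \left(-7\right) = - 7 l$)
$\frac{g{\left(-211 \right)} + 12125}{16336 + R{\left(116 \right)}} = \frac{\left(-7\right) \left(-211\right) + 12125}{16336 + 108} = \frac{1477 + 12125}{16444} = 13602 \cdot \frac{1}{16444} = \frac{6801}{8222}$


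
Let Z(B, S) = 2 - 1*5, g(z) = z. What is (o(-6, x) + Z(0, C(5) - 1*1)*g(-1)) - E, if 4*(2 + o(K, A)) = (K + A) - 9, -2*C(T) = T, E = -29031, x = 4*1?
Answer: 116117/4 ≈ 29029.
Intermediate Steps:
x = 4
C(T) = -T/2
Z(B, S) = -3 (Z(B, S) = 2 - 5 = -3)
o(K, A) = -17/4 + A/4 + K/4 (o(K, A) = -2 + ((K + A) - 9)/4 = -2 + ((A + K) - 9)/4 = -2 + (-9 + A + K)/4 = -2 + (-9/4 + A/4 + K/4) = -17/4 + A/4 + K/4)
(o(-6, x) + Z(0, C(5) - 1*1)*g(-1)) - E = ((-17/4 + (1/4)*4 + (1/4)*(-6)) - 3*(-1)) - 1*(-29031) = ((-17/4 + 1 - 3/2) + 3) + 29031 = (-19/4 + 3) + 29031 = -7/4 + 29031 = 116117/4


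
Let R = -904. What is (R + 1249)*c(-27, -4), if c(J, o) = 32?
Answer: 11040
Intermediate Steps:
(R + 1249)*c(-27, -4) = (-904 + 1249)*32 = 345*32 = 11040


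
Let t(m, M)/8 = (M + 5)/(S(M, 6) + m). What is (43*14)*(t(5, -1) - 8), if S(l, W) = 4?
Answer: -24080/9 ≈ -2675.6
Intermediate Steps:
t(m, M) = 8*(5 + M)/(4 + m) (t(m, M) = 8*((M + 5)/(4 + m)) = 8*((5 + M)/(4 + m)) = 8*(5 + M)/(4 + m))
(43*14)*(t(5, -1) - 8) = (43*14)*(8*(5 - 1)/(4 + 5) - 8) = 602*(8*4/9 - 8) = 602*(8*(1/9)*4 - 8) = 602*(32/9 - 8) = 602*(-40/9) = -24080/9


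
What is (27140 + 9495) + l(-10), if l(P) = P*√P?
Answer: 36635 - 10*I*√10 ≈ 36635.0 - 31.623*I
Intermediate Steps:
l(P) = P^(3/2)
(27140 + 9495) + l(-10) = (27140 + 9495) + (-10)^(3/2) = 36635 - 10*I*√10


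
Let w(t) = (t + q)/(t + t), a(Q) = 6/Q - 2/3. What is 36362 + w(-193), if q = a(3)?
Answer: 42107771/1158 ≈ 36363.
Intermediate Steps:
a(Q) = -2/3 + 6/Q (a(Q) = 6/Q - 2*1/3 = 6/Q - 2/3 = -2/3 + 6/Q)
q = 4/3 (q = -2/3 + 6/3 = -2/3 + 6*(1/3) = -2/3 + 2 = 4/3 ≈ 1.3333)
w(t) = (4/3 + t)/(2*t) (w(t) = (t + 4/3)/(t + t) = (4/3 + t)/((2*t)) = (4/3 + t)*(1/(2*t)) = (4/3 + t)/(2*t))
36362 + w(-193) = 36362 + (1/6)*(4 + 3*(-193))/(-193) = 36362 + (1/6)*(-1/193)*(4 - 579) = 36362 + (1/6)*(-1/193)*(-575) = 36362 + 575/1158 = 42107771/1158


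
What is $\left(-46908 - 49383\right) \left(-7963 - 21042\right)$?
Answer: $2792920455$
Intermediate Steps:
$\left(-46908 - 49383\right) \left(-7963 - 21042\right) = \left(-96291\right) \left(-29005\right) = 2792920455$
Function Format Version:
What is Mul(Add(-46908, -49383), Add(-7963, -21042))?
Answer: 2792920455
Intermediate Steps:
Mul(Add(-46908, -49383), Add(-7963, -21042)) = Mul(-96291, -29005) = 2792920455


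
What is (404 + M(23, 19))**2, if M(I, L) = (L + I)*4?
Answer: 327184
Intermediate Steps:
M(I, L) = 4*I + 4*L (M(I, L) = (I + L)*4 = 4*I + 4*L)
(404 + M(23, 19))**2 = (404 + (4*23 + 4*19))**2 = (404 + (92 + 76))**2 = (404 + 168)**2 = 572**2 = 327184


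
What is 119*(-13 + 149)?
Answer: 16184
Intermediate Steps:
119*(-13 + 149) = 119*136 = 16184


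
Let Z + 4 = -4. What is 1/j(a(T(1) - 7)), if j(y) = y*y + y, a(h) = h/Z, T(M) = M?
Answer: 16/21 ≈ 0.76190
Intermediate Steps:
Z = -8 (Z = -4 - 4 = -8)
a(h) = -h/8 (a(h) = h/(-8) = h*(-⅛) = -h/8)
j(y) = y + y² (j(y) = y² + y = y + y²)
1/j(a(T(1) - 7)) = 1/((-(1 - 7)/8)*(1 - (1 - 7)/8)) = 1/((-⅛*(-6))*(1 - ⅛*(-6))) = 1/(3*(1 + ¾)/4) = 1/((¾)*(7/4)) = 1/(21/16) = 16/21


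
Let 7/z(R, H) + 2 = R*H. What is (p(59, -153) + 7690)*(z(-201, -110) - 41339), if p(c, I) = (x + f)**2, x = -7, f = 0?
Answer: -7072847040095/22108 ≈ -3.1992e+8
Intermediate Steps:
z(R, H) = 7/(-2 + H*R) (z(R, H) = 7/(-2 + R*H) = 7/(-2 + H*R))
p(c, I) = 49 (p(c, I) = (-7 + 0)**2 = (-7)**2 = 49)
(p(59, -153) + 7690)*(z(-201, -110) - 41339) = (49 + 7690)*(7/(-2 - 110*(-201)) - 41339) = 7739*(7/(-2 + 22110) - 41339) = 7739*(7/22108 - 41339) = 7739*(-913922605/22108) = -7072847040095/22108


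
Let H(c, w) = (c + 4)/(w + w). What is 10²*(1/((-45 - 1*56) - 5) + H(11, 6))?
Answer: 6575/53 ≈ 124.06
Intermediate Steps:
H(c, w) = (4 + c)/(2*w) (H(c, w) = (4 + c)/((2*w)) = (4 + c)*(1/(2*w)) = (4 + c)/(2*w))
10²*(1/((-45 - 1*56) - 5) + H(11, 6)) = 10²*(1/((-45 - 1*56) - 5) + (½)*(4 + 11)/6) = 100*(1/((-45 - 56) - 5) + (½)*(⅙)*15) = 100*(1/(-101 - 5) + 5/4) = 100*(1/(-106) + 5/4) = 100*(-1/106 + 5/4) = 100*(263/212) = 6575/53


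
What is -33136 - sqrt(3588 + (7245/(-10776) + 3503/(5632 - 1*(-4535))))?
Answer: -33136 - sqrt(1196220027998138898)/18259932 ≈ -33196.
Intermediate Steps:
-33136 - sqrt(3588 + (7245/(-10776) + 3503/(5632 - 1*(-4535)))) = -33136 - sqrt(3588 + (7245*(-1/10776) + 3503/(5632 + 4535))) = -33136 - sqrt(3588 + (-2415/3592 + 3503/10167)) = -33136 - sqrt(3588 - 11970529/36519864) = -33136 - sqrt(131021301503/36519864) = -33136 - sqrt(1196220027998138898)/18259932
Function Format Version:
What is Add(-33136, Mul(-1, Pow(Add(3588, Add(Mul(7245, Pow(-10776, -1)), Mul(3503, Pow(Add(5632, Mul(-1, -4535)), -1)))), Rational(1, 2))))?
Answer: Add(-33136, Mul(Rational(-1, 18259932), Pow(1196220027998138898, Rational(1, 2)))) ≈ -33196.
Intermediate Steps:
Add(-33136, Mul(-1, Pow(Add(3588, Add(Mul(7245, Pow(-10776, -1)), Mul(3503, Pow(Add(5632, Mul(-1, -4535)), -1)))), Rational(1, 2)))) = Add(-33136, Mul(-1, Pow(Add(3588, Add(Mul(7245, Rational(-1, 10776)), Mul(3503, Pow(Add(5632, 4535), -1)))), Rational(1, 2)))) = Add(-33136, Mul(-1, Pow(Add(3588, Add(Rational(-2415, 3592), Mul(3503, Pow(10167, -1)))), Rational(1, 2)))) = Add(-33136, Mul(-1, Pow(Add(3588, Add(Rational(-2415, 3592), Mul(3503, Rational(1, 10167)))), Rational(1, 2)))) = Add(-33136, Mul(-1, Pow(Add(3588, Add(Rational(-2415, 3592), Rational(3503, 10167))), Rational(1, 2)))) = Add(-33136, Mul(-1, Pow(Add(3588, Rational(-11970529, 36519864)), Rational(1, 2)))) = Add(-33136, Mul(-1, Pow(Rational(131021301503, 36519864), Rational(1, 2)))) = Add(-33136, Mul(-1, Mul(Rational(1, 18259932), Pow(1196220027998138898, Rational(1, 2))))) = Add(-33136, Mul(Rational(-1, 18259932), Pow(1196220027998138898, Rational(1, 2))))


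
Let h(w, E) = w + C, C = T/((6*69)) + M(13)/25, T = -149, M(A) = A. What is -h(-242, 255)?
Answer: 2503043/10350 ≈ 241.84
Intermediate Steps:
C = 1657/10350 (C = -149/(6*69) + 13/25 = -149/414 + 13*(1/25) = -149*1/414 + 13/25 = -149/414 + 13/25 = 1657/10350 ≈ 0.16010)
h(w, E) = 1657/10350 + w (h(w, E) = w + 1657/10350 = 1657/10350 + w)
-h(-242, 255) = -(1657/10350 - 242) = -1*(-2503043/10350) = 2503043/10350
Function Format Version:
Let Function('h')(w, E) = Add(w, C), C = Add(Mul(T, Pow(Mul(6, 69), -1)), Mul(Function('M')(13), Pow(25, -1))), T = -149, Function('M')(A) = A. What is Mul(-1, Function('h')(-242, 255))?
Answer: Rational(2503043, 10350) ≈ 241.84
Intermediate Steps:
C = Rational(1657, 10350) (C = Add(Mul(-149, Pow(Mul(6, 69), -1)), Mul(13, Pow(25, -1))) = Add(Mul(-149, Pow(414, -1)), Mul(13, Rational(1, 25))) = Add(Mul(-149, Rational(1, 414)), Rational(13, 25)) = Add(Rational(-149, 414), Rational(13, 25)) = Rational(1657, 10350) ≈ 0.16010)
Function('h')(w, E) = Add(Rational(1657, 10350), w) (Function('h')(w, E) = Add(w, Rational(1657, 10350)) = Add(Rational(1657, 10350), w))
Mul(-1, Function('h')(-242, 255)) = Mul(-1, Add(Rational(1657, 10350), -242)) = Mul(-1, Rational(-2503043, 10350)) = Rational(2503043, 10350)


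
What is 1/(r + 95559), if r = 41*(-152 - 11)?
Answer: 1/88876 ≈ 1.1252e-5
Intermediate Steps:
r = -6683 (r = 41*(-163) = -6683)
1/(r + 95559) = 1/(-6683 + 95559) = 1/88876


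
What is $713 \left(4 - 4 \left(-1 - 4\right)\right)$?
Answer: $17112$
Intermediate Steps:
$713 \left(4 - 4 \left(-1 - 4\right)\right) = 713 \left(4 - -20\right) = 713 \left(4 + 20\right) = 713 \cdot 24 = 17112$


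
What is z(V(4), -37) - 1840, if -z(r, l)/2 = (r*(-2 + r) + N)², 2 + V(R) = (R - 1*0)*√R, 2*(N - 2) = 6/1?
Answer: -3522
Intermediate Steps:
N = 5 (N = 2 + (6/1)/2 = 2 + (6*1)/2 = 2 + (½)*6 = 2 + 3 = 5)
V(R) = -2 + R^(3/2) (V(R) = -2 + (R - 1*0)*√R = -2 + (R + 0)*√R = -2 + R*√R = -2 + R^(3/2))
z(r, l) = -2*(5 + r*(-2 + r))² (z(r, l) = -2*(r*(-2 + r) + 5)² = -2*(5 + r*(-2 + r))²)
z(V(4), -37) - 1840 = -2*(5 + (-2 + 4^(3/2))² - 2*(-2 + 4^(3/2)))² - 1840 = -2*(5 + (-2 + 8)² - 2*(-2 + 8))² - 1840 = -2*(5 + 6² - 2*6)² - 1840 = -2*(5 + 36 - 12)² - 1840 = -2*29² - 1840 = -2*841 - 1840 = -1682 - 1840 = -3522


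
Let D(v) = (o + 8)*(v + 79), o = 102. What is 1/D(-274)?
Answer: -1/21450 ≈ -4.6620e-5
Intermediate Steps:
D(v) = 8690 + 110*v (D(v) = (102 + 8)*(v + 79) = 110*(79 + v) = 8690 + 110*v)
1/D(-274) = 1/(8690 + 110*(-274)) = 1/(8690 - 30140) = 1/(-21450) = -1/21450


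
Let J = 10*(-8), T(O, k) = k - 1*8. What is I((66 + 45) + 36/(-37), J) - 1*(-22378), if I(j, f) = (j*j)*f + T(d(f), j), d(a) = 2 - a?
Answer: -1295068123/1369 ≈ -9.4600e+5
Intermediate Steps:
T(O, k) = -8 + k (T(O, k) = k - 8 = -8 + k)
J = -80
I(j, f) = -8 + j + f*j² (I(j, f) = (j*j)*f + (-8 + j) = j²*f + (-8 + j) = f*j² + (-8 + j) = -8 + j + f*j²)
I((66 + 45) + 36/(-37), J) - 1*(-22378) = (-8 + ((66 + 45) + 36/(-37)) - 80*((66 + 45) + 36/(-37))²) - 1*(-22378) = (-8 + (111 + 36*(-1/37)) - 80*(111 + 36*(-1/37))²) + 22378 = (-8 + (111 - 36/37) - 80*(111 - 36/37)²) + 22378 = (-8 + 4071/37 - 80*(4071/37)²) + 22378 = (-8 + 4071/37 - 80*16573041/1369) + 22378 = (-8 + 4071/37 - 1325843280/1369) + 22378 = -1325703605/1369 + 22378 = -1295068123/1369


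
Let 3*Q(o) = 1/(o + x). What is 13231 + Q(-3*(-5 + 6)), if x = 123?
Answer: 4763161/360 ≈ 13231.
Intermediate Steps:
Q(o) = 1/(3*(123 + o)) (Q(o) = 1/(3*(o + 123)) = 1/(3*(123 + o)))
13231 + Q(-3*(-5 + 6)) = 13231 + 1/(3*(123 - 3*(-5 + 6))) = 13231 + 1/(3*(123 - 3*1)) = 13231 + 1/(3*(123 - 3)) = 13231 + (⅓)/120 = 13231 + (⅓)*(1/120) = 13231 + 1/360 = 4763161/360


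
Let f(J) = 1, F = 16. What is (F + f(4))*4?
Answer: 68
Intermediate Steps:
(F + f(4))*4 = (16 + 1)*4 = 17*4 = 68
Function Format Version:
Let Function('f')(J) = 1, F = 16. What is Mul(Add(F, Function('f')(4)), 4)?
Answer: 68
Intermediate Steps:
Mul(Add(F, Function('f')(4)), 4) = Mul(Add(16, 1), 4) = Mul(17, 4) = 68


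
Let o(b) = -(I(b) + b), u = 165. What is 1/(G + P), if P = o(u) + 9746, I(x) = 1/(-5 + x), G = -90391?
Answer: -160/12929601 ≈ -1.2375e-5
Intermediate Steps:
o(b) = -b - 1/(-5 + b) (o(b) = -(1/(-5 + b) + b) = -(b + 1/(-5 + b)) = -b - 1/(-5 + b))
P = 1532959/160 (P = (-1 - 1*165*(-5 + 165))/(-5 + 165) + 9746 = (-1 - 1*165*160)/160 + 9746 = (-1 - 26400)/160 + 9746 = (1/160)*(-26401) + 9746 = -26401/160 + 9746 = 1532959/160 ≈ 9581.0)
1/(G + P) = 1/(-90391 + 1532959/160) = 1/(-12929601/160) = -160/12929601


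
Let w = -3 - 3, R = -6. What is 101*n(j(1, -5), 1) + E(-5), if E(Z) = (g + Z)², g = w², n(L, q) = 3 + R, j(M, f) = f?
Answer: 658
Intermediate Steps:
n(L, q) = -3 (n(L, q) = 3 - 6 = -3)
w = -6
g = 36 (g = (-6)² = 36)
E(Z) = (36 + Z)²
101*n(j(1, -5), 1) + E(-5) = 101*(-3) + (36 - 5)² = -303 + 31² = -303 + 961 = 658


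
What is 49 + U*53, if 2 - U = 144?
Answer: -7477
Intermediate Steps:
U = -142 (U = 2 - 1*144 = 2 - 144 = -142)
49 + U*53 = 49 - 142*53 = 49 - 7526 = -7477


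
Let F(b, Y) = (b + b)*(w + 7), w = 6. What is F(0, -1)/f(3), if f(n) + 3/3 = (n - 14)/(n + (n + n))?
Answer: 0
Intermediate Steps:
f(n) = -1 + (-14 + n)/(3*n) (f(n) = -1 + (n - 14)/(n + (n + n)) = -1 + (-14 + n)/(n + 2*n) = -1 + (-14 + n)/((3*n)) = -1 + (-14 + n)*(1/(3*n)) = -1 + (-14 + n)/(3*n))
F(b, Y) = 26*b (F(b, Y) = (b + b)*(6 + 7) = (2*b)*13 = 26*b)
F(0, -1)/f(3) = (26*0)/(((⅔)*(-7 - 1*3)/3)) = 0/(((⅔)*(⅓)*(-7 - 3))) = 0/(((⅔)*(⅓)*(-10))) = 0/(-20/9) = 0*(-9/20) = 0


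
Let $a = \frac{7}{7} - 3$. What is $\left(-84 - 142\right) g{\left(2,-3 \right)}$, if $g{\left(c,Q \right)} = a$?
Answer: $452$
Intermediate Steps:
$a = -2$ ($a = 7 \cdot \frac{1}{7} - 3 = 1 - 3 = -2$)
$g{\left(c,Q \right)} = -2$
$\left(-84 - 142\right) g{\left(2,-3 \right)} = \left(-84 - 142\right) \left(-2\right) = \left(-226\right) \left(-2\right) = 452$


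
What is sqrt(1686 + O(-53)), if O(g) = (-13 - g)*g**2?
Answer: sqrt(114046) ≈ 337.71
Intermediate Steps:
O(g) = g**2*(-13 - g)
sqrt(1686 + O(-53)) = sqrt(1686 + (-53)**2*(-13 - 1*(-53))) = sqrt(1686 + 2809*(-13 + 53)) = sqrt(1686 + 2809*40) = sqrt(1686 + 112360) = sqrt(114046)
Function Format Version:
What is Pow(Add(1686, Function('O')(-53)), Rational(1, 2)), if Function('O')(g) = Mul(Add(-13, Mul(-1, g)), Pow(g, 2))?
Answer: Pow(114046, Rational(1, 2)) ≈ 337.71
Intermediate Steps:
Function('O')(g) = Mul(Pow(g, 2), Add(-13, Mul(-1, g)))
Pow(Add(1686, Function('O')(-53)), Rational(1, 2)) = Pow(Add(1686, Mul(Pow(-53, 2), Add(-13, Mul(-1, -53)))), Rational(1, 2)) = Pow(Add(1686, Mul(2809, Add(-13, 53))), Rational(1, 2)) = Pow(Add(1686, Mul(2809, 40)), Rational(1, 2)) = Pow(Add(1686, 112360), Rational(1, 2)) = Pow(114046, Rational(1, 2))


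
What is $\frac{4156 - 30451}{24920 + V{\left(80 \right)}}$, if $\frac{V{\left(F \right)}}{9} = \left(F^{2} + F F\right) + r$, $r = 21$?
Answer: $- \frac{26295}{140309} \approx -0.18741$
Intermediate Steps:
$V{\left(F \right)} = 189 + 18 F^{2}$ ($V{\left(F \right)} = 9 \left(\left(F^{2} + F F\right) + 21\right) = 9 \left(\left(F^{2} + F^{2}\right) + 21\right) = 9 \left(2 F^{2} + 21\right) = 9 \left(21 + 2 F^{2}\right) = 189 + 18 F^{2}$)
$\frac{4156 - 30451}{24920 + V{\left(80 \right)}} = \frac{4156 - 30451}{24920 + \left(189 + 18 \cdot 80^{2}\right)} = - \frac{26295}{24920 + \left(189 + 18 \cdot 6400\right)} = - \frac{26295}{24920 + \left(189 + 115200\right)} = - \frac{26295}{24920 + 115389} = - \frac{26295}{140309}$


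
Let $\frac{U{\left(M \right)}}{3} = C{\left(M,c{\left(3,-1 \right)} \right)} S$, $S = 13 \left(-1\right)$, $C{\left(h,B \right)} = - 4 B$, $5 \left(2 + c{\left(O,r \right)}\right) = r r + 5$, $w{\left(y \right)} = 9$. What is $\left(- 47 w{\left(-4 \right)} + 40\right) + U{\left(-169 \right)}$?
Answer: $- \frac{2539}{5} \approx -507.8$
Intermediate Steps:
$c{\left(O,r \right)} = -1 + \frac{r^{2}}{5}$ ($c{\left(O,r \right)} = -2 + \frac{r r + 5}{5} = -2 + \frac{r^{2} + 5}{5} = -2 + \frac{5 + r^{2}}{5} = -2 + \left(1 + \frac{r^{2}}{5}\right) = -1 + \frac{r^{2}}{5}$)
$S = -13$
$U{\left(M \right)} = - \frac{624}{5}$ ($U{\left(M \right)} = 3 - 4 \left(-1 + \frac{\left(-1\right)^{2}}{5}\right) \left(-13\right) = 3 - 4 \left(-1 + \frac{1}{5} \cdot 1\right) \left(-13\right) = 3 - 4 \left(-1 + \frac{1}{5}\right) \left(-13\right) = 3 \left(-4\right) \left(- \frac{4}{5}\right) \left(-13\right) = 3 \cdot \frac{16}{5} \left(-13\right) = 3 \left(- \frac{208}{5}\right) = - \frac{624}{5}$)
$\left(- 47 w{\left(-4 \right)} + 40\right) + U{\left(-169 \right)} = \left(\left(-47\right) 9 + 40\right) - \frac{624}{5} = \left(-423 + 40\right) - \frac{624}{5} = -383 - \frac{624}{5} = - \frac{2539}{5}$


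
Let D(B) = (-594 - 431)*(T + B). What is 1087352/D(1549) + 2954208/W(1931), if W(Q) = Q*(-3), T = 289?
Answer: -928646531956/1818953725 ≈ -510.54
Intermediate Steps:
W(Q) = -3*Q
D(B) = -296225 - 1025*B (D(B) = (-594 - 431)*(289 + B) = -1025*(289 + B) = -296225 - 1025*B)
1087352/D(1549) + 2954208/W(1931) = 1087352/(-296225 - 1025*1549) + 2954208/((-3*1931)) = 1087352/(-296225 - 1587725) + 2954208/(-5793) = 1087352/(-1883950) + 2954208*(-1/5793) = 1087352*(-1/1883950) - 984736/1931 = -543676/941975 - 984736/1931 = -928646531956/1818953725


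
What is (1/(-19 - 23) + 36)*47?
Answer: 71017/42 ≈ 1690.9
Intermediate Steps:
(1/(-19 - 23) + 36)*47 = (1/(-42) + 36)*47 = (-1/42 + 36)*47 = (1511/42)*47 = 71017/42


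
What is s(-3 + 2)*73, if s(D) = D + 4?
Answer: 219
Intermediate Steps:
s(D) = 4 + D
s(-3 + 2)*73 = (4 + (-3 + 2))*73 = (4 - 1)*73 = 3*73 = 219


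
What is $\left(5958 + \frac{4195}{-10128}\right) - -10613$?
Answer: $\frac{167826893}{10128} \approx 16571.0$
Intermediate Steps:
$\left(5958 + \frac{4195}{-10128}\right) - -10613 = \left(5958 + 4195 \left(- \frac{1}{10128}\right)\right) + 10613 = \left(5958 - \frac{4195}{10128}\right) + 10613 = \frac{60338429}{10128} + 10613 = \frac{167826893}{10128}$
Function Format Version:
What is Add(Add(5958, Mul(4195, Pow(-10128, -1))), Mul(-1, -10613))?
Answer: Rational(167826893, 10128) ≈ 16571.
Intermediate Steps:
Add(Add(5958, Mul(4195, Pow(-10128, -1))), Mul(-1, -10613)) = Add(Add(5958, Mul(4195, Rational(-1, 10128))), 10613) = Add(Add(5958, Rational(-4195, 10128)), 10613) = Add(Rational(60338429, 10128), 10613) = Rational(167826893, 10128)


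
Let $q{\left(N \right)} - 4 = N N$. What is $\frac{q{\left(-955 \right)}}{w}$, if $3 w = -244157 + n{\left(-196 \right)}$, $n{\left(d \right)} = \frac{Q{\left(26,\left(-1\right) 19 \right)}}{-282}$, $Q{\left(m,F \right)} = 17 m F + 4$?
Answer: $- \frac{42865363}{3824660} \approx -11.208$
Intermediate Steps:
$Q{\left(m,F \right)} = 4 + 17 F m$ ($Q{\left(m,F \right)} = 17 F m + 4 = 4 + 17 F m$)
$q{\left(N \right)} = 4 + N^{2}$ ($q{\left(N \right)} = 4 + N N = 4 + N^{2}$)
$n{\left(d \right)} = \frac{1399}{47}$ ($n{\left(d \right)} = \frac{4 + 17 \left(\left(-1\right) 19\right) 26}{-282} = \left(4 + 17 \left(-19\right) 26\right) \left(- \frac{1}{282}\right) = \left(4 - 8398\right) \left(- \frac{1}{282}\right) = \left(-8394\right) \left(- \frac{1}{282}\right) = \frac{1399}{47}$)
$w = - \frac{3824660}{47}$ ($w = \frac{-244157 + \frac{1399}{47}}{3} = \frac{1}{3} \left(- \frac{11473980}{47}\right) = - \frac{3824660}{47} \approx -81376.0$)
$\frac{q{\left(-955 \right)}}{w} = \frac{4 + \left(-955\right)^{2}}{- \frac{3824660}{47}} = \left(4 + 912025\right) \left(- \frac{47}{3824660}\right) = 912029 \left(- \frac{47}{3824660}\right) = - \frac{42865363}{3824660}$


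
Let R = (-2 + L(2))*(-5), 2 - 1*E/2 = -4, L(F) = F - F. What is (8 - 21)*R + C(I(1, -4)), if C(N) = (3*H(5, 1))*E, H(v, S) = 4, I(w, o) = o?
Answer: 14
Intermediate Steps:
L(F) = 0
E = 12 (E = 4 - 2*(-4) = 4 + 8 = 12)
C(N) = 144 (C(N) = (3*4)*12 = 12*12 = 144)
R = 10 (R = (-2 + 0)*(-5) = -2*(-5) = 10)
(8 - 21)*R + C(I(1, -4)) = (8 - 21)*10 + 144 = -13*10 + 144 = -130 + 144 = 14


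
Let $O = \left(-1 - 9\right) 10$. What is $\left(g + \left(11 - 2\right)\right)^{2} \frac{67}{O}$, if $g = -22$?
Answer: $- \frac{11323}{100} \approx -113.23$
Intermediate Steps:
$O = -100$ ($O = \left(-10\right) 10 = -100$)
$\left(g + \left(11 - 2\right)\right)^{2} \frac{67}{O} = \left(-22 + \left(11 - 2\right)\right)^{2} \frac{67}{-100} = \left(-22 + 9\right)^{2} \cdot 67 \left(- \frac{1}{100}\right) = \left(-13\right)^{2} \left(- \frac{67}{100}\right) = 169 \left(- \frac{67}{100}\right) = - \frac{11323}{100}$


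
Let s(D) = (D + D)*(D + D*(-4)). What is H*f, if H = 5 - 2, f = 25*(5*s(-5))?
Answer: -56250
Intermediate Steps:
s(D) = -6*D² (s(D) = (2*D)*(D - 4*D) = (2*D)*(-3*D) = -6*D²)
f = -18750 (f = 25*(5*(-6*(-5)²)) = 25*(5*(-6*25)) = 25*(5*(-150)) = 25*(-750) = -18750)
H = 3
H*f = 3*(-18750) = -56250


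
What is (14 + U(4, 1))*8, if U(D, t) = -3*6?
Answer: -32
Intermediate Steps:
U(D, t) = -18
(14 + U(4, 1))*8 = (14 - 18)*8 = -4*8 = -32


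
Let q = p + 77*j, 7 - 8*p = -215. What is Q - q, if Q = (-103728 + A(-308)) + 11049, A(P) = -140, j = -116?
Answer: -335659/4 ≈ -83915.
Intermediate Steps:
p = 111/4 (p = 7/8 - ⅛*(-215) = 7/8 + 215/8 = 111/4 ≈ 27.750)
q = -35617/4 (q = 111/4 + 77*(-116) = 111/4 - 8932 = -35617/4 ≈ -8904.3)
Q = -92819 (Q = (-103728 - 140) + 11049 = -103868 + 11049 = -92819)
Q - q = -92819 - 1*(-35617/4) = -92819 + 35617/4 = -335659/4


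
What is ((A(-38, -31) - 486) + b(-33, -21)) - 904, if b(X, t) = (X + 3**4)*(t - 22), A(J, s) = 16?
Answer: -3438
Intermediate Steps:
b(X, t) = (-22 + t)*(81 + X) (b(X, t) = (X + 81)*(-22 + t) = (81 + X)*(-22 + t) = (-22 + t)*(81 + X))
((A(-38, -31) - 486) + b(-33, -21)) - 904 = ((16 - 486) + (-1782 - 22*(-33) + 81*(-21) - 33*(-21))) - 904 = (-470 + (-1782 + 726 - 1701 + 693)) - 904 = (-470 - 2064) - 904 = -2534 - 904 = -3438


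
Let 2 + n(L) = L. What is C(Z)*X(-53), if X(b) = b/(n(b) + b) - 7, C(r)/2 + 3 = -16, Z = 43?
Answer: 13357/54 ≈ 247.35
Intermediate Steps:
n(L) = -2 + L
C(r) = -38 (C(r) = -6 + 2*(-16) = -6 - 32 = -38)
X(b) = -7 + b/(-2 + 2*b) (X(b) = b/((-2 + b) + b) - 7 = b/(-2 + 2*b) - 7 = -7 + b/(-2 + 2*b))
C(Z)*X(-53) = -19*(14 - 13*(-53))/(-1 - 53) = -19*(14 + 689)/(-54) = -19*(-1)*703/54 = -38*(-703/108) = 13357/54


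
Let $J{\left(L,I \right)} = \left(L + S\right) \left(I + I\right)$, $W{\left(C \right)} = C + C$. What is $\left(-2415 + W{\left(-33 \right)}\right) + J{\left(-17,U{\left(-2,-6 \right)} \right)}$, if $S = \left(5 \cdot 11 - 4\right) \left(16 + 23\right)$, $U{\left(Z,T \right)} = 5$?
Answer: $17239$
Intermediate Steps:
$W{\left(C \right)} = 2 C$
$S = 1989$ ($S = \left(55 - 4\right) 39 = 51 \cdot 39 = 1989$)
$J{\left(L,I \right)} = 2 I \left(1989 + L\right)$ ($J{\left(L,I \right)} = \left(L + 1989\right) \left(I + I\right) = \left(1989 + L\right) 2 I = 2 I \left(1989 + L\right)$)
$\left(-2415 + W{\left(-33 \right)}\right) + J{\left(-17,U{\left(-2,-6 \right)} \right)} = \left(-2415 + 2 \left(-33\right)\right) + 2 \cdot 5 \left(1989 - 17\right) = \left(-2415 - 66\right) + 2 \cdot 5 \cdot 1972 = -2481 + 19720 = 17239$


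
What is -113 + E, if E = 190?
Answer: 77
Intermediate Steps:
-113 + E = -113 + 190 = 77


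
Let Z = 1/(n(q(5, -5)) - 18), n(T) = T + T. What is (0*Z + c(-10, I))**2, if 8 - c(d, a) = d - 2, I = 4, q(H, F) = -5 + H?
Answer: 400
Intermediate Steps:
n(T) = 2*T
Z = -1/18 (Z = 1/(2*(-5 + 5) - 18) = 1/(2*0 - 18) = 1/(0 - 18) = 1/(-18) = -1/18 ≈ -0.055556)
c(d, a) = 10 - d (c(d, a) = 8 - (d - 2) = 8 - (-2 + d) = 8 + (2 - d) = 10 - d)
(0*Z + c(-10, I))**2 = (0*(-1/18) + (10 - 1*(-10)))**2 = (0 + (10 + 10))**2 = (0 + 20)**2 = 20**2 = 400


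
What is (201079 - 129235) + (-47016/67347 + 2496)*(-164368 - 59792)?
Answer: -4185055022388/7483 ≈ -5.5928e+8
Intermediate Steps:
(201079 - 129235) + (-47016/67347 + 2496)*(-164368 - 59792) = 71844 + (-47016*1/67347 + 2496)*(-224160) = 71844 + (-5224/7483 + 2496)*(-224160) = 71844 + (18672344/7483)*(-224160) = 71844 - 4185592631040/7483 = -4185055022388/7483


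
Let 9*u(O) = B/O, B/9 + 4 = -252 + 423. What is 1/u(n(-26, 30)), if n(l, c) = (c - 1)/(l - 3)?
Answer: -1/167 ≈ -0.0059880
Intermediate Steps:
n(l, c) = (-1 + c)/(-3 + l)
B = 1503 (B = -36 + 9*(-252 + 423) = -36 + 9*171 = -36 + 1539 = 1503)
u(O) = 167/O (u(O) = (1503/O)/9 = 167/O)
1/u(n(-26, 30)) = 1/(167/(((-1 + 30)/(-3 - 26)))) = 1/(167/((29/(-29)))) = 1/(167/((-1/29*29))) = 1/(167/(-1)) = 1/(167*(-1)) = 1/(-167) = -1/167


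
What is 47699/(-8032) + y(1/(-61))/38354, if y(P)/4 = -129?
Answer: -916795979/154029664 ≈ -5.9521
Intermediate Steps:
y(P) = -516 (y(P) = 4*(-129) = -516)
47699/(-8032) + y(1/(-61))/38354 = 47699/(-8032) - 516/38354 = 47699*(-1/8032) - 516*1/38354 = -47699/8032 - 258/19177 = -916795979/154029664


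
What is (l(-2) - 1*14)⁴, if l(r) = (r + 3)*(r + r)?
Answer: 104976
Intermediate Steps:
l(r) = 2*r*(3 + r) (l(r) = (3 + r)*(2*r) = 2*r*(3 + r))
(l(-2) - 1*14)⁴ = (2*(-2)*(3 - 2) - 1*14)⁴ = (2*(-2)*1 - 14)⁴ = (-4 - 14)⁴ = (-18)⁴ = 104976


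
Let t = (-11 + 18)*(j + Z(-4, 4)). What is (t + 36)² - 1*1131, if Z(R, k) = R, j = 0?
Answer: -1067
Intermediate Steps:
t = -28 (t = (-11 + 18)*(0 - 4) = 7*(-4) = -28)
(t + 36)² - 1*1131 = (-28 + 36)² - 1*1131 = 8² - 1131 = 64 - 1131 = -1067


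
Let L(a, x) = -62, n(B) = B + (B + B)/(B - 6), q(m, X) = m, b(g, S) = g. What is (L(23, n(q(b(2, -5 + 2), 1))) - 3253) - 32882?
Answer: -36197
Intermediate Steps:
n(B) = B + 2*B/(-6 + B) (n(B) = B + (2*B)/(-6 + B) = B + 2*B/(-6 + B))
(L(23, n(q(b(2, -5 + 2), 1))) - 3253) - 32882 = (-62 - 3253) - 32882 = -3315 - 32882 = -36197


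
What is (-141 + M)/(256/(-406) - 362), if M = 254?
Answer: -22939/73614 ≈ -0.31161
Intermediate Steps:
(-141 + M)/(256/(-406) - 362) = (-141 + 254)/(256/(-406) - 362) = 113/(256*(-1/406) - 362) = 113/(-128/203 - 362) = 113/(-73614/203) = 113*(-203/73614) = -22939/73614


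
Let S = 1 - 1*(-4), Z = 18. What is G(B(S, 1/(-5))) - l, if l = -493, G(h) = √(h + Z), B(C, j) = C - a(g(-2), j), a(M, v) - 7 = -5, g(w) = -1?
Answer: 493 + √21 ≈ 497.58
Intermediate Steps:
S = 5 (S = 1 + 4 = 5)
a(M, v) = 2 (a(M, v) = 7 - 5 = 2)
B(C, j) = -2 + C (B(C, j) = C - 1*2 = C - 2 = -2 + C)
G(h) = √(18 + h) (G(h) = √(h + 18) = √(18 + h))
G(B(S, 1/(-5))) - l = √(18 + (-2 + 5)) - 1*(-493) = √(18 + 3) + 493 = √21 + 493 = 493 + √21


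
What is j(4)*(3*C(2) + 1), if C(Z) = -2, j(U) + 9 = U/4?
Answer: 40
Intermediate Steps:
j(U) = -9 + U/4
j(4)*(3*C(2) + 1) = (-9 + (1/4)*4)*(3*(-2) + 1) = (-9 + 1)*(-6 + 1) = -8*(-5) = 40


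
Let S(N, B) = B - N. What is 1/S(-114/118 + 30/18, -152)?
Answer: -177/27028 ≈ -0.0065488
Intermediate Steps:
1/S(-114/118 + 30/18, -152) = 1/(-152 - (-114/118 + 30/18)) = 1/(-152 - (-114*1/118 + 30*(1/18))) = 1/(-152 - (-57/59 + 5/3)) = 1/(-152 - 1*124/177) = 1/(-152 - 124/177) = 1/(-27028/177) = -177/27028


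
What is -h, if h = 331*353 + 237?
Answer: -117080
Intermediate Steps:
h = 117080 (h = 116843 + 237 = 117080)
-h = -1*117080 = -117080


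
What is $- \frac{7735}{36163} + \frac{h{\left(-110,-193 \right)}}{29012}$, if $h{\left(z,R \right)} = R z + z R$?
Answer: $\frac{327768290}{262290239} \approx 1.2496$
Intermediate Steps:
$h{\left(z,R \right)} = 2 R z$ ($h{\left(z,R \right)} = R z + R z = 2 R z$)
$- \frac{7735}{36163} + \frac{h{\left(-110,-193 \right)}}{29012} = - \frac{7735}{36163} + \frac{2 \left(-193\right) \left(-110\right)}{29012} = \left(-7735\right) \frac{1}{36163} + 42460 \cdot \frac{1}{29012} = - \frac{7735}{36163} + \frac{10615}{7253} = \frac{327768290}{262290239}$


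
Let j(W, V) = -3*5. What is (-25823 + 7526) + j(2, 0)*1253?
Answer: -37092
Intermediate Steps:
j(W, V) = -15
(-25823 + 7526) + j(2, 0)*1253 = (-25823 + 7526) - 15*1253 = -18297 - 18795 = -37092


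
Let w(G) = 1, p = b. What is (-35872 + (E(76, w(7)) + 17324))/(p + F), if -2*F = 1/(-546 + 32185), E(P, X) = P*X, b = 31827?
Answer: -1168871216/2013948905 ≈ -0.58039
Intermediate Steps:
p = 31827
F = -1/63278 (F = -1/(2*(-546 + 32185)) = -1/2/31639 = -1/2*1/31639 = -1/63278 ≈ -1.5803e-5)
(-35872 + (E(76, w(7)) + 17324))/(p + F) = (-35872 + (76*1 + 17324))/(31827 - 1/63278) = (-35872 + (76 + 17324))/(2013948905/63278) = (-35872 + 17400)*(63278/2013948905) = -18472*63278/2013948905 = -1168871216/2013948905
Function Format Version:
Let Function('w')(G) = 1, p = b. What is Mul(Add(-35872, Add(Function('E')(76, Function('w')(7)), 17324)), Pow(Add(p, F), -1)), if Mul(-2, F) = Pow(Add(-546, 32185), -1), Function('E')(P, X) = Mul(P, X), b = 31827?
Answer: Rational(-1168871216, 2013948905) ≈ -0.58039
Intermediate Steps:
p = 31827
F = Rational(-1, 63278) (F = Mul(Rational(-1, 2), Pow(Add(-546, 32185), -1)) = Mul(Rational(-1, 2), Pow(31639, -1)) = Mul(Rational(-1, 2), Rational(1, 31639)) = Rational(-1, 63278) ≈ -1.5803e-5)
Mul(Add(-35872, Add(Function('E')(76, Function('w')(7)), 17324)), Pow(Add(p, F), -1)) = Mul(Add(-35872, Add(Mul(76, 1), 17324)), Pow(Add(31827, Rational(-1, 63278)), -1)) = Mul(Add(-35872, Add(76, 17324)), Pow(Rational(2013948905, 63278), -1)) = Mul(Add(-35872, 17400), Rational(63278, 2013948905)) = Mul(-18472, Rational(63278, 2013948905)) = Rational(-1168871216, 2013948905)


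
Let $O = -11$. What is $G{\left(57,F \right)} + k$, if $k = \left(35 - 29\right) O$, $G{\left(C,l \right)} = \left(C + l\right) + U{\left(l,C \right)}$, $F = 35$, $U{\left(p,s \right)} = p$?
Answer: $61$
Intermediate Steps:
$G{\left(C,l \right)} = C + 2 l$ ($G{\left(C,l \right)} = \left(C + l\right) + l = C + 2 l$)
$k = -66$ ($k = \left(35 - 29\right) \left(-11\right) = 6 \left(-11\right) = -66$)
$G{\left(57,F \right)} + k = \left(57 + 2 \cdot 35\right) - 66 = \left(57 + 70\right) - 66 = 127 - 66 = 61$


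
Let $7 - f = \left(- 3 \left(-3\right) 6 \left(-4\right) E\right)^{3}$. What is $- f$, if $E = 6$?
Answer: $-2176782343$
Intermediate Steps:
$f = 2176782343$ ($f = 7 - \left(- 3 \left(-3\right) 6 \left(-4\right) 6\right)^{3} = 7 - \left(- 3 \left(\left(-18\right) \left(-4\right)\right) 6\right)^{3} = 7 - \left(\left(-3\right) 72 \cdot 6\right)^{3} = 7 - \left(\left(-216\right) 6\right)^{3} = 7 - \left(-1296\right)^{3} = 7 - -2176782336 = 7 + 2176782336 = 2176782343$)
$- f = \left(-1\right) 2176782343 = -2176782343$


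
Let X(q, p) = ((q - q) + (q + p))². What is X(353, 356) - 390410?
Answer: 112271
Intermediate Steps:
X(q, p) = (p + q)² (X(q, p) = (0 + (p + q))² = (p + q)²)
X(353, 356) - 390410 = (356 + 353)² - 390410 = 709² - 390410 = 502681 - 390410 = 112271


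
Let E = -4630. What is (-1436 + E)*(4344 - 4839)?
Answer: 3002670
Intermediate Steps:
(-1436 + E)*(4344 - 4839) = (-1436 - 4630)*(4344 - 4839) = -6066*(-495) = 3002670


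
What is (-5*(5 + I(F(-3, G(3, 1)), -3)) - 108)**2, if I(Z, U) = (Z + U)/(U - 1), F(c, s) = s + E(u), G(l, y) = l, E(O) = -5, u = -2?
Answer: 310249/16 ≈ 19391.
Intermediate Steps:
F(c, s) = -5 + s (F(c, s) = s - 5 = -5 + s)
I(Z, U) = (U + Z)/(-1 + U)
(-5*(5 + I(F(-3, G(3, 1)), -3)) - 108)**2 = (-5*(5 + (-3 + (-5 + 3))/(-1 - 3)) - 108)**2 = (-5*(5 + (-3 - 2)/(-4)) - 108)**2 = (-5*(5 - 1/4*(-5)) - 108)**2 = (-5*(5 + 5/4) - 108)**2 = (-5*25/4 - 108)**2 = (-125/4 - 108)**2 = (-557/4)**2 = 310249/16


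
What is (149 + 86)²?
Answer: 55225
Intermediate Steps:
(149 + 86)² = 235² = 55225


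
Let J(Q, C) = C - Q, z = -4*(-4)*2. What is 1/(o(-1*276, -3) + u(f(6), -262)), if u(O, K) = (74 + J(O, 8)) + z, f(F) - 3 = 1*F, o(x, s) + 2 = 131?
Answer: 1/234 ≈ 0.0042735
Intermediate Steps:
o(x, s) = 129 (o(x, s) = -2 + 131 = 129)
z = 32 (z = 16*2 = 32)
f(F) = 3 + F (f(F) = 3 + 1*F = 3 + F)
u(O, K) = 114 - O (u(O, K) = (74 + (8 - O)) + 32 = (82 - O) + 32 = 114 - O)
1/(o(-1*276, -3) + u(f(6), -262)) = 1/(129 + (114 - (3 + 6))) = 1/(129 + (114 - 1*9)) = 1/(129 + (114 - 9)) = 1/(129 + 105) = 1/234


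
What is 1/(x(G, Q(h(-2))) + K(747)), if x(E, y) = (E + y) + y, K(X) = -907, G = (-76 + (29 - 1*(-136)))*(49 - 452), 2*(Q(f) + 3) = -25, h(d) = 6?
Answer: -1/36805 ≈ -2.7170e-5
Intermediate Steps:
Q(f) = -31/2 (Q(f) = -3 + (1/2)*(-25) = -3 - 25/2 = -31/2)
G = -35867 (G = (-76 + (29 + 136))*(-403) = (-76 + 165)*(-403) = 89*(-403) = -35867)
x(E, y) = E + 2*y
1/(x(G, Q(h(-2))) + K(747)) = 1/((-35867 + 2*(-31/2)) - 907) = 1/((-35867 - 31) - 907) = 1/(-35898 - 907) = 1/(-36805) = -1/36805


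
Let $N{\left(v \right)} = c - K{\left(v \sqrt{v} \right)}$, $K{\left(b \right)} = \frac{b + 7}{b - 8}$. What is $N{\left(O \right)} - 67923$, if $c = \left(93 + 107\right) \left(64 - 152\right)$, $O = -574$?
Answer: $\frac{3 \left(- 16363592 \sqrt{574} + 228059 i\right)}{2 \left(- 4 i + 287 \sqrt{574}\right)} \approx -85524.0 - 0.0010907 i$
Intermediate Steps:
$c = -17600$ ($c = 200 \left(-88\right) = -17600$)
$K{\left(b \right)} = \frac{7 + b}{-8 + b}$
$N{\left(v \right)} = -17600 - \frac{7 + v^{\frac{3}{2}}}{-8 + v^{\frac{3}{2}}}$ ($N{\left(v \right)} = -17600 - \frac{7 + v \sqrt{v}}{-8 + v \sqrt{v}} = -17600 - \frac{7 + v^{\frac{3}{2}}}{-8 + v^{\frac{3}{2}}}$)
$N{\left(O \right)} - 67923 = \frac{3 \left(46931 - 5867 \left(-574\right)^{\frac{3}{2}}\right)}{-8 + \left(-574\right)^{\frac{3}{2}}} - 67923 = \frac{3 \left(46931 - 5867 \left(- 574 i \sqrt{574}\right)\right)}{-8 - 574 i \sqrt{574}} - 67923 = \frac{3 \left(46931 + 3367658 i \sqrt{574}\right)}{-8 - 574 i \sqrt{574}} - 67923 = -67923 + \frac{3 \left(46931 + 3367658 i \sqrt{574}\right)}{-8 - 574 i \sqrt{574}}$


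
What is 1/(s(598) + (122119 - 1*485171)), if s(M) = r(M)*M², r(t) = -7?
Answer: -1/2866280 ≈ -3.4888e-7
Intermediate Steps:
s(M) = -7*M²
1/(s(598) + (122119 - 1*485171)) = 1/(-7*598² + (122119 - 1*485171)) = 1/(-7*357604 + (122119 - 485171)) = 1/(-2503228 - 363052) = 1/(-2866280) = -1/2866280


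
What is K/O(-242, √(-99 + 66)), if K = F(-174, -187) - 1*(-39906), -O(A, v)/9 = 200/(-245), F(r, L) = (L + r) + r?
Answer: 1929179/360 ≈ 5358.8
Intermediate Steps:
F(r, L) = L + 2*r
O(A, v) = 360/49 (O(A, v) = -1800/(-245) = -1800*(-1)/245 = -9*(-40/49) = 360/49)
K = 39371 (K = (-187 + 2*(-174)) - 1*(-39906) = (-187 - 348) + 39906 = -535 + 39906 = 39371)
K/O(-242, √(-99 + 66)) = 39371/(360/49) = 39371*(49/360) = 1929179/360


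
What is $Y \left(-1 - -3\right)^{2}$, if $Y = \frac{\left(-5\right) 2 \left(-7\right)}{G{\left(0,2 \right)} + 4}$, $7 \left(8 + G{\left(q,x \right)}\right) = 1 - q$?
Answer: $- \frac{1960}{27} \approx -72.593$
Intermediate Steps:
$G{\left(q,x \right)} = - \frac{55}{7} - \frac{q}{7}$ ($G{\left(q,x \right)} = -8 + \frac{1 - q}{7} = -8 - \left(- \frac{1}{7} + \frac{q}{7}\right) = - \frac{55}{7} - \frac{q}{7}$)
$Y = - \frac{490}{27}$ ($Y = \frac{\left(-5\right) 2 \left(-7\right)}{\left(- \frac{55}{7} - 0\right) + 4} = \frac{\left(-10\right) \left(-7\right)}{\left(- \frac{55}{7} + 0\right) + 4} = \frac{1}{- \frac{55}{7} + 4} \cdot 70 = \frac{1}{- \frac{27}{7}} \cdot 70 = \left(- \frac{7}{27}\right) 70 = - \frac{490}{27} \approx -18.148$)
$Y \left(-1 - -3\right)^{2} = - \frac{490 \left(-1 - -3\right)^{2}}{27} = - \frac{490 \left(-1 + 3\right)^{2}}{27} = - \frac{490 \cdot 2^{2}}{27} = \left(- \frac{490}{27}\right) 4 = - \frac{1960}{27}$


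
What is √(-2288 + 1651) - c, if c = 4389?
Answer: -4389 + 7*I*√13 ≈ -4389.0 + 25.239*I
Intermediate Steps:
√(-2288 + 1651) - c = √(-2288 + 1651) - 1*4389 = √(-637) - 4389 = 7*I*√13 - 4389 = -4389 + 7*I*√13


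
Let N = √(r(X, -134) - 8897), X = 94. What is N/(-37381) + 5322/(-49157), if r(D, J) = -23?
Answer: -5322/49157 - 2*I*√2230/37381 ≈ -0.10827 - 0.0025266*I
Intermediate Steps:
N = 2*I*√2230 (N = √(-23 - 8897) = √(-8920) = 2*I*√2230 ≈ 94.446*I)
N/(-37381) + 5322/(-49157) = (2*I*√2230)/(-37381) + 5322/(-49157) = (2*I*√2230)*(-1/37381) + 5322*(-1/49157) = -2*I*√2230/37381 - 5322/49157 = -5322/49157 - 2*I*√2230/37381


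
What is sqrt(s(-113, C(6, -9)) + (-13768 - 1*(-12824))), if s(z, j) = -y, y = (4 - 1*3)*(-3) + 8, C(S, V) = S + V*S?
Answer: I*sqrt(949) ≈ 30.806*I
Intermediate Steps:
C(S, V) = S + S*V
y = 5 (y = (4 - 3)*(-3) + 8 = 1*(-3) + 8 = -3 + 8 = 5)
s(z, j) = -5 (s(z, j) = -1*5 = -5)
sqrt(s(-113, C(6, -9)) + (-13768 - 1*(-12824))) = sqrt(-5 + (-13768 - 1*(-12824))) = sqrt(-5 + (-13768 + 12824)) = sqrt(-5 - 944) = sqrt(-949) = I*sqrt(949)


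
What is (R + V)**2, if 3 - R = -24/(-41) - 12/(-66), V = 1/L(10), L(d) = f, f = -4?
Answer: 12794929/3254416 ≈ 3.9316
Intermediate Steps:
L(d) = -4
V = -1/4 (V = 1/(-4) = -1/4 ≈ -0.25000)
R = 1007/451 (R = 3 - (-24/(-41) - 12/(-66)) = 3 - (-24*(-1/41) - 12*(-1/66)) = 3 - (24/41 + 2/11) = 3 - 1*346/451 = 3 - 346/451 = 1007/451 ≈ 2.2328)
(R + V)**2 = (1007/451 - 1/4)**2 = (3577/1804)**2 = 12794929/3254416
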